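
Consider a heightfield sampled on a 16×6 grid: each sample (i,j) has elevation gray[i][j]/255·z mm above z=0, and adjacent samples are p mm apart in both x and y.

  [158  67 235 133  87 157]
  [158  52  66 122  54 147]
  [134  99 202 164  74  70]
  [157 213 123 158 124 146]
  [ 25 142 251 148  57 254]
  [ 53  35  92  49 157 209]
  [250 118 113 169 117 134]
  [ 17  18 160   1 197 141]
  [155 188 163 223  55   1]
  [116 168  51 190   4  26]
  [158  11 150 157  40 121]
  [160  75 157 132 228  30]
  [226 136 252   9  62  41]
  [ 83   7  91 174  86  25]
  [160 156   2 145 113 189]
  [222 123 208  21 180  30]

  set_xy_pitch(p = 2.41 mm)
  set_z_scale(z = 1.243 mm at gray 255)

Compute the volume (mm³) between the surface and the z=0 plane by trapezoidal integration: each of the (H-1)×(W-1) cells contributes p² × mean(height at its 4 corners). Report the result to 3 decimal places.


height_mm = gray/255 × 1.243; cell vol = 2.41² × mean(4 corners)
unit = 2.41² × 1.243 / (4×255) = 0.00707791 mm³ per gray-sum
row 0: Σ corner-gray over 5 cells = 2252  → 15.9395
row 1: Σ corner-gray over 5 cells = 2175  → 15.3945
row 2: Σ corner-gray over 5 cells = 2821  → 19.9668
row 3: Σ corner-gray over 5 cells = 3014  → 21.3328
row 4: Σ corner-gray over 5 cells = 2403  → 17.0082
row 5: Σ corner-gray over 5 cells = 2346  → 16.6048
row 6: Σ corner-gray over 5 cells = 2328  → 16.4774
row 7: Σ corner-gray over 5 cells = 2324  → 16.4491
row 8: Σ corner-gray over 5 cells = 2382  → 16.8596
row 9: Σ corner-gray over 5 cells = 1963  → 13.8939
row 10: Σ corner-gray over 5 cells = 2369  → 16.7676
row 11: Σ corner-gray over 5 cells = 2559  → 18.1124
row 12: Σ corner-gray over 5 cells = 2009  → 14.2195
row 13: Σ corner-gray over 5 cells = 2005  → 14.1912
row 14: Σ corner-gray over 5 cells = 2497  → 17.6735
Σ rows: total corner-gray = 35447  → 250.8907 mm³

250.891


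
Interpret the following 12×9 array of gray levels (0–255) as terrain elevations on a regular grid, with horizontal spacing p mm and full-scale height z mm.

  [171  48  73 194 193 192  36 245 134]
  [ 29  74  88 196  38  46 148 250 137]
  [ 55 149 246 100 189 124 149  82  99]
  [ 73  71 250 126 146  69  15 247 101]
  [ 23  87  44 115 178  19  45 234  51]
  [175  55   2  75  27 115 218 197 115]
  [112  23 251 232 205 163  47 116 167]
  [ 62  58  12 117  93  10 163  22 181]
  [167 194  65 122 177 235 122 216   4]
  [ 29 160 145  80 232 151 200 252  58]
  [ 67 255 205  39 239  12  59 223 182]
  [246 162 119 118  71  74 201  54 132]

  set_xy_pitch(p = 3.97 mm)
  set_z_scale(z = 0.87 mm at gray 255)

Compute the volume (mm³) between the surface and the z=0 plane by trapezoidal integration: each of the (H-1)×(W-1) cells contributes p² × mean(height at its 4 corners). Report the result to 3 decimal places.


597.587

height_mm = gray/255 × 0.87; cell vol = 3.97² × mean(4 corners)
unit = 3.97² × 0.87 / (4×255) = 0.0134431 mm³ per gray-sum
row 0: Σ corner-gray over 8 cells = 4113  → 55.2916
row 1: Σ corner-gray over 8 cells = 4078  → 54.8210
row 2: Σ corner-gray over 8 cells = 4254  → 57.1870
row 3: Σ corner-gray over 8 cells = 3540  → 47.5886
row 4: Σ corner-gray over 8 cells = 3186  → 42.8298
row 5: Σ corner-gray over 8 cells = 4021  → 54.0548
row 6: Σ corner-gray over 8 cells = 3546  → 47.6693
row 7: Σ corner-gray over 8 cells = 3626  → 48.7448
row 8: Σ corner-gray over 8 cells = 4960  → 66.6779
row 9: Σ corner-gray over 8 cells = 4840  → 65.0647
row 10: Σ corner-gray over 8 cells = 4289  → 57.6575
Σ rows: total corner-gray = 44453  → 597.5870 mm³


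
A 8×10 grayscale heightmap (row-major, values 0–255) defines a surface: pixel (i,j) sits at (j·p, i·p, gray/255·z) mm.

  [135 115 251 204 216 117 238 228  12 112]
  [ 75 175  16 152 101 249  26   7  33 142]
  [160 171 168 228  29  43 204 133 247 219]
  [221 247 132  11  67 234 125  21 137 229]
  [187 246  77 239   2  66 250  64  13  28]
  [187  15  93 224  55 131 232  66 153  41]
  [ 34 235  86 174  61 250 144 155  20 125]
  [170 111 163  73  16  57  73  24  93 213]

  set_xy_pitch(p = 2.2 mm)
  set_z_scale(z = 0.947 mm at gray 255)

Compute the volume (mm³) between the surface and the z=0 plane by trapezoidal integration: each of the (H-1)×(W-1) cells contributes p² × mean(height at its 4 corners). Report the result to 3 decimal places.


143.508

height_mm = gray/255 × 0.947; cell vol = 2.2² × mean(4 corners)
unit = 2.2² × 0.947 / (4×255) = 0.00449361 mm³ per gray-sum
row 0: Σ corner-gray over 9 cells = 4744  → 21.3177
row 1: Σ corner-gray over 9 cells = 4560  → 20.4909
row 2: Σ corner-gray over 9 cells = 5223  → 23.4701
row 3: Σ corner-gray over 9 cells = 4527  → 20.3426
row 4: Σ corner-gray over 9 cells = 4295  → 19.3000
row 5: Σ corner-gray over 9 cells = 4575  → 20.5583
row 6: Σ corner-gray over 9 cells = 4012  → 18.0284
Σ rows: total corner-gray = 31936  → 143.5079 mm³


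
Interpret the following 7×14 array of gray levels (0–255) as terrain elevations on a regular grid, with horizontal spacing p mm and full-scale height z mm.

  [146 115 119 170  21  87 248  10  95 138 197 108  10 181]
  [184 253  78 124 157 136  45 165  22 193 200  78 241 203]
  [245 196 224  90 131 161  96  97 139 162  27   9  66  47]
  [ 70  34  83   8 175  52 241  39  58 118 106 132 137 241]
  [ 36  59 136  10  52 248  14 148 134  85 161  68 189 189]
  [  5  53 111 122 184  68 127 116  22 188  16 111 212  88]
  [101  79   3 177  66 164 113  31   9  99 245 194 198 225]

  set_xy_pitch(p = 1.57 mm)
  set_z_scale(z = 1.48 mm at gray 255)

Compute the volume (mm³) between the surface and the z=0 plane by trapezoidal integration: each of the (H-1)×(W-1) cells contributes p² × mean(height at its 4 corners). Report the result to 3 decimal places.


129.788

height_mm = gray/255 × 1.48; cell vol = 1.57² × mean(4 corners)
unit = 1.57² × 1.48 / (4×255) = 0.00357652 mm³ per gray-sum
row 0: Σ corner-gray over 13 cells = 6734  → 24.0843
row 1: Σ corner-gray over 13 cells = 6859  → 24.5314
row 2: Σ corner-gray over 13 cells = 5765  → 20.6186
row 3: Σ corner-gray over 13 cells = 5510  → 19.7066
row 4: Σ corner-gray over 13 cells = 5586  → 19.9784
row 5: Σ corner-gray over 13 cells = 5835  → 20.8690
Σ rows: total corner-gray = 36289  → 129.7884 mm³


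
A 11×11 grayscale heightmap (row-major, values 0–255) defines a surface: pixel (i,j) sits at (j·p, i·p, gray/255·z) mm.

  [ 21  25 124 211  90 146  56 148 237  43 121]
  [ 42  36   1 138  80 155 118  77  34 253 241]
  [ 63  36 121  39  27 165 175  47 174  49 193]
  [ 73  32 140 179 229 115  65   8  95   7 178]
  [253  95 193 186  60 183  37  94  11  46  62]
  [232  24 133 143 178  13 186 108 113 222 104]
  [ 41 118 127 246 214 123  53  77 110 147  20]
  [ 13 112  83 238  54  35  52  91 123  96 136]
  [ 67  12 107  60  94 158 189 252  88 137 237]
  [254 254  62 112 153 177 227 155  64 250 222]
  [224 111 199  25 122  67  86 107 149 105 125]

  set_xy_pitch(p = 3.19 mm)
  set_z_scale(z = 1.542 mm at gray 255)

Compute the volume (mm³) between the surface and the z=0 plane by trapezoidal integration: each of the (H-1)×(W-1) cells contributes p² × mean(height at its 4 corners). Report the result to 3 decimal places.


height_mm = gray/255 × 1.542; cell vol = 3.19² × mean(4 corners)
unit = 3.19² × 1.542 / (4×255) = 0.0153839 mm³ per gray-sum
row 0: Σ corner-gray over 10 cells = 4369  → 67.2121
row 1: Σ corner-gray over 10 cells = 3989  → 61.3663
row 2: Σ corner-gray over 10 cells = 3913  → 60.1971
row 3: Σ corner-gray over 10 cells = 4116  → 63.3200
row 4: Σ corner-gray over 10 cells = 4701  → 72.3196
row 5: Σ corner-gray over 10 cells = 5067  → 77.9501
row 6: Σ corner-gray over 10 cells = 4408  → 67.8121
row 7: Σ corner-gray over 10 cells = 4415  → 67.9198
row 8: Σ corner-gray over 10 cells = 5882  → 90.4879
row 9: Σ corner-gray over 10 cells = 5675  → 87.3035
Σ rows: total corner-gray = 46535  → 715.8883 mm³

715.888


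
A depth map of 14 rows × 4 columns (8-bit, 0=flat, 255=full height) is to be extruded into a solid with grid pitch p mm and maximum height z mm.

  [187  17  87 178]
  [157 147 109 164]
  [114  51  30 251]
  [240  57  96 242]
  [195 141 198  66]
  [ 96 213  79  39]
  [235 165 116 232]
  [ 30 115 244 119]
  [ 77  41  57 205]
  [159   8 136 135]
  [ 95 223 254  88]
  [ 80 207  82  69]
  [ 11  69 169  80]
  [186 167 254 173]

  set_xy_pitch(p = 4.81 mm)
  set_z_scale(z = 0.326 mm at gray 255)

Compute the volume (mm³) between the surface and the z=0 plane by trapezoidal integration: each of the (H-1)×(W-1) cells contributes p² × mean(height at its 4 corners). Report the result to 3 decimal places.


height_mm = gray/255 × 0.326; cell vol = 4.81² × mean(4 corners)
unit = 4.81² × 0.326 / (4×255) = 0.00739448 mm³ per gray-sum
row 0: Σ corner-gray over 3 cells = 1406  → 10.3966
row 1: Σ corner-gray over 3 cells = 1360  → 10.0565
row 2: Σ corner-gray over 3 cells = 1315  → 9.7237
row 3: Σ corner-gray over 3 cells = 1727  → 12.7703
row 4: Σ corner-gray over 3 cells = 1658  → 12.2600
row 5: Σ corner-gray over 3 cells = 1748  → 12.9255
row 6: Σ corner-gray over 3 cells = 1896  → 14.0199
row 7: Σ corner-gray over 3 cells = 1345  → 9.9456
row 8: Σ corner-gray over 3 cells = 1060  → 7.8381
row 9: Σ corner-gray over 3 cells = 1719  → 12.7111
row 10: Σ corner-gray over 3 cells = 1864  → 13.7833
row 11: Σ corner-gray over 3 cells = 1294  → 9.5685
row 12: Σ corner-gray over 3 cells = 1768  → 13.0734
Σ rows: total corner-gray = 20160  → 149.0727 mm³

149.073


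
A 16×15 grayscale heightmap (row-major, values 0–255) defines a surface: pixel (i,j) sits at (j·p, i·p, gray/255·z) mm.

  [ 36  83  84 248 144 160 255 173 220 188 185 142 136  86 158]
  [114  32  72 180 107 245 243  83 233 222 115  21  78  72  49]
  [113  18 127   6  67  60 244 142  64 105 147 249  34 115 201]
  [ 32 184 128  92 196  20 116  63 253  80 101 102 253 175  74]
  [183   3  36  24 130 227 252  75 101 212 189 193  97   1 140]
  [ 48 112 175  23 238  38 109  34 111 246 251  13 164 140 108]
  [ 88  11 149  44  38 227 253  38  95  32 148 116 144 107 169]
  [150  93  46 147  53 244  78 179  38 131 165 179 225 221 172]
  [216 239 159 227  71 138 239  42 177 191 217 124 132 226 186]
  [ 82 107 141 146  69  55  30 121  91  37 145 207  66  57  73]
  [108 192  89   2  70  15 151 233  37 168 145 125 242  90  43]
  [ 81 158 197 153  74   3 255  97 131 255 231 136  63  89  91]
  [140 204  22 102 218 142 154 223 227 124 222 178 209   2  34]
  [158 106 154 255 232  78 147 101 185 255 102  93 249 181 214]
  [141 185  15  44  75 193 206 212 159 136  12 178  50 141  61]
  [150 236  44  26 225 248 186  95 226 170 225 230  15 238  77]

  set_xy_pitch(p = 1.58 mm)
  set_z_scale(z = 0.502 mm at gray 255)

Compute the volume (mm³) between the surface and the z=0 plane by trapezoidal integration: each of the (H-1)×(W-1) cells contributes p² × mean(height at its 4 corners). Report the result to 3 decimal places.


height_mm = gray/255 × 0.502; cell vol = 1.58² × mean(4 corners)
unit = 1.58² × 0.502 / (4×255) = 0.00122862 mm³ per gray-sum
row 0: Σ corner-gray over 14 cells = 7971  → 9.7933
row 1: Σ corner-gray over 14 cells = 6639  → 8.1568
row 2: Σ corner-gray over 14 cells = 6702  → 8.2342
row 3: Σ corner-gray over 14 cells = 7035  → 8.6433
row 4: Σ corner-gray over 14 cells = 6867  → 8.4369
row 5: Σ corner-gray over 14 cells = 6525  → 8.0167
row 6: Σ corner-gray over 14 cells = 6981  → 8.5770
row 7: Σ corner-gray over 14 cells = 8686  → 10.6718
row 8: Σ corner-gray over 14 cells = 7465  → 9.1717
row 9: Σ corner-gray over 14 cells = 5968  → 7.3324
row 10: Σ corner-gray over 14 cells = 7125  → 8.7539
row 11: Σ corner-gray over 14 cells = 8084  → 9.9322
row 12: Σ corner-gray over 14 cells = 8876  → 10.9052
row 13: Σ corner-gray over 14 cells = 8062  → 9.9051
row 14: Σ corner-gray over 14 cells = 7969  → 9.7909
Σ rows: total corner-gray = 110955  → 136.3216 mm³

136.322


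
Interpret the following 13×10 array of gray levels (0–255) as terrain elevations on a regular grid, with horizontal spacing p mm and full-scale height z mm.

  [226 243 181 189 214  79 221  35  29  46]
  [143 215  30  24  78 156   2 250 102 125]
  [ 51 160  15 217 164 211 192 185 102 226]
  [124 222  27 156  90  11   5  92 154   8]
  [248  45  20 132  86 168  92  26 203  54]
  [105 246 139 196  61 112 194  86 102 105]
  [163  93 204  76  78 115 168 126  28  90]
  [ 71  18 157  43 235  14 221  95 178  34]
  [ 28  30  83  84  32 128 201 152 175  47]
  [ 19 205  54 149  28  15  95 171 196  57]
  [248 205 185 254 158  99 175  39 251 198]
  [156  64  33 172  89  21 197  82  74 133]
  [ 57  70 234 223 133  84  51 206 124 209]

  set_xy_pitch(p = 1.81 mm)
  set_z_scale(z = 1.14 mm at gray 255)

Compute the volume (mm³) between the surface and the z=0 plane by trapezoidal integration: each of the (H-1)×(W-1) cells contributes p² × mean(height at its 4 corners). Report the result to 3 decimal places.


height_mm = gray/255 × 1.14; cell vol = 1.81² × mean(4 corners)
unit = 1.81² × 1.14 / (4×255) = 0.00366152 mm³ per gray-sum
row 0: Σ corner-gray over 9 cells = 4636  → 16.9748
row 1: Σ corner-gray over 9 cells = 4751  → 17.3959
row 2: Σ corner-gray over 9 cells = 4415  → 16.1656
row 3: Σ corner-gray over 9 cells = 3492  → 12.7860
row 4: Σ corner-gray over 9 cells = 4328  → 15.8471
row 5: Σ corner-gray over 9 cells = 4511  → 16.5171
row 6: Σ corner-gray over 9 cells = 4056  → 14.8511
row 7: Σ corner-gray over 9 cells = 3872  → 14.1774
row 8: Σ corner-gray over 9 cells = 3747  → 13.7197
row 9: Σ corner-gray over 9 cells = 5080  → 18.6005
row 10: Σ corner-gray over 9 cells = 4931  → 18.0550
row 11: Σ corner-gray over 9 cells = 4269  → 15.6310
Σ rows: total corner-gray = 52088  → 190.7214 mm³

190.721


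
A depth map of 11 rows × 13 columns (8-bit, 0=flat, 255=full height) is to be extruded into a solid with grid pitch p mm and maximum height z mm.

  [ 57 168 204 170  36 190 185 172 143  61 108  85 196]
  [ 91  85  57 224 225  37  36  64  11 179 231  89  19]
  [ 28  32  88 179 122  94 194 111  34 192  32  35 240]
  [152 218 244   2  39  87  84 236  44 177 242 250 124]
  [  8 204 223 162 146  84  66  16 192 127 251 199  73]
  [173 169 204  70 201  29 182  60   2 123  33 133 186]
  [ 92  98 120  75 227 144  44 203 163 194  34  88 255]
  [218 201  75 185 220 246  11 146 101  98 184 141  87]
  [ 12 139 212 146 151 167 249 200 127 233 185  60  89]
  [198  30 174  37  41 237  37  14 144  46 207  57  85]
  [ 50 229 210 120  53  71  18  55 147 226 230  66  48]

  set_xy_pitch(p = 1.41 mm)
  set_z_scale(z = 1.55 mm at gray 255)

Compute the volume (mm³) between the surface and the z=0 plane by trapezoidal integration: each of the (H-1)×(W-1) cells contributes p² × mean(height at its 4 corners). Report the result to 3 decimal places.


height_mm = gray/255 × 1.55; cell vol = 1.41² × mean(4 corners)
unit = 1.41² × 1.55 / (4×255) = 0.00302113 mm³ per gray-sum
row 0: Σ corner-gray over 12 cells = 5883  → 17.7733
row 1: Σ corner-gray over 12 cells = 5080  → 15.3474
row 2: Σ corner-gray over 12 cells = 6016  → 18.1751
row 3: Σ corner-gray over 12 cells = 6943  → 20.9757
row 4: Σ corner-gray over 12 cells = 6192  → 18.7069
row 5: Σ corner-gray over 12 cells = 5898  → 17.8186
row 6: Σ corner-gray over 12 cells = 6648  → 20.0845
row 7: Σ corner-gray over 12 cells = 7360  → 22.2355
row 8: Σ corner-gray over 12 cells = 6170  → 18.6404
row 9: Σ corner-gray over 12 cells = 5279  → 15.9486
Σ rows: total corner-gray = 61469  → 185.7060 mm³

185.706


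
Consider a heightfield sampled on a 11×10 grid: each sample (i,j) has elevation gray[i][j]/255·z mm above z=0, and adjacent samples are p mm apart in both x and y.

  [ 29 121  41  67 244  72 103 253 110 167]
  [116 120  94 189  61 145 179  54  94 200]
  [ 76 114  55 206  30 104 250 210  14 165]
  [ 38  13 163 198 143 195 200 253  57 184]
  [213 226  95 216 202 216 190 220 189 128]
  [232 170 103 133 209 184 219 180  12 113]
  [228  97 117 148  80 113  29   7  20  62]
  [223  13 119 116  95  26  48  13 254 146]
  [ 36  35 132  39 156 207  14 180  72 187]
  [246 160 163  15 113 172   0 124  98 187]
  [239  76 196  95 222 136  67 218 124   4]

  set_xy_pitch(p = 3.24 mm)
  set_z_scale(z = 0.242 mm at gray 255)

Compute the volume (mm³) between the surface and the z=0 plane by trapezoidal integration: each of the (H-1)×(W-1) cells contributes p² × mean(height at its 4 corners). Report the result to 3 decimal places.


114.092

height_mm = gray/255 × 0.242; cell vol = 3.24² × mean(4 corners)
unit = 3.24² × 0.242 / (4×255) = 0.00249061 mm³ per gray-sum
row 0: Σ corner-gray over 9 cells = 4406  → 10.9736
row 1: Σ corner-gray over 9 cells = 4395  → 10.9462
row 2: Σ corner-gray over 9 cells = 4873  → 12.1367
row 3: Σ corner-gray over 9 cells = 6115  → 15.2301
row 4: Σ corner-gray over 9 cells = 6214  → 15.4766
row 5: Σ corner-gray over 9 cells = 4277  → 10.6523
row 6: Σ corner-gray over 9 cells = 3249  → 8.0920
row 7: Σ corner-gray over 9 cells = 3630  → 9.0409
row 8: Σ corner-gray over 9 cells = 4016  → 10.0023
row 9: Σ corner-gray over 9 cells = 4634  → 11.5415
Σ rows: total corner-gray = 45809  → 114.0922 mm³


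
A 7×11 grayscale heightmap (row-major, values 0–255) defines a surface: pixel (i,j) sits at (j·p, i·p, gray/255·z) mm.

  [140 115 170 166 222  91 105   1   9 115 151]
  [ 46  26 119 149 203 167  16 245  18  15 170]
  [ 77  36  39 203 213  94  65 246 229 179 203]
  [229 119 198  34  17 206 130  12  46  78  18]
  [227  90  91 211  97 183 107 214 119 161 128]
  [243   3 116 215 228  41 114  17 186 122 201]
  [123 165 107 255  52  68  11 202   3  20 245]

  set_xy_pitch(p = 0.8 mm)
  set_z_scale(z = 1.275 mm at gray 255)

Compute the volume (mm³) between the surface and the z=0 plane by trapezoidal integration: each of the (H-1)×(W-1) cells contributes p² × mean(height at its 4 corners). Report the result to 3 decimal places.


23.332

height_mm = gray/255 × 1.275; cell vol = 0.8² × mean(4 corners)
unit = 0.8² × 1.275 / (4×255) = 0.0008 mm³ per gray-sum
row 0: Σ corner-gray over 10 cells = 4411  → 3.5288
row 1: Σ corner-gray over 10 cells = 5020  → 4.0160
row 2: Σ corner-gray over 10 cells = 4815  → 3.8520
row 3: Σ corner-gray over 10 cells = 4828  → 3.8624
row 4: Σ corner-gray over 10 cells = 5429  → 4.3432
row 5: Σ corner-gray over 10 cells = 4662  → 3.7296
Σ rows: total corner-gray = 29165  → 23.3320 mm³


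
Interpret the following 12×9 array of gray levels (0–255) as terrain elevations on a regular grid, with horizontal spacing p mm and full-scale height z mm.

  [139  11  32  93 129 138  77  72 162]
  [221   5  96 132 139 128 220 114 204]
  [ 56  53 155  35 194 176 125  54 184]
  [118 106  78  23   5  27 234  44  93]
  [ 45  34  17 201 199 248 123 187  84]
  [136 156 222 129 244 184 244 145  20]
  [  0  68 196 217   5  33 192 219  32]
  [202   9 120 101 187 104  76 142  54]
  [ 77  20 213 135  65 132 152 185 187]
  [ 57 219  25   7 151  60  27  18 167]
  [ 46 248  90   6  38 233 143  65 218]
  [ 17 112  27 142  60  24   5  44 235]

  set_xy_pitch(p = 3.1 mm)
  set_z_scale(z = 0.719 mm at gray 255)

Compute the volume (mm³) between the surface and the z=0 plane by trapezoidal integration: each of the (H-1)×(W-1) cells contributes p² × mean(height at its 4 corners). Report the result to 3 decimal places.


height_mm = gray/255 × 0.719; cell vol = 3.1² × mean(4 corners)
unit = 3.1² × 0.719 / (4×255) = 0.00677411 mm³ per gray-sum
row 0: Σ corner-gray over 8 cells = 3498  → 23.6958
row 1: Σ corner-gray over 8 cells = 3917  → 26.5342
row 2: Σ corner-gray over 8 cells = 3069  → 20.7897
row 3: Σ corner-gray over 8 cells = 3392  → 22.9778
row 4: Σ corner-gray over 8 cells = 4951  → 33.5386
row 5: Σ corner-gray over 8 cells = 4696  → 31.8112
row 6: Σ corner-gray over 8 cells = 3626  → 24.5629
row 7: Σ corner-gray over 8 cells = 3802  → 25.7552
row 8: Σ corner-gray over 8 cells = 3306  → 22.3952
row 9: Σ corner-gray over 8 cells = 3148  → 21.3249
row 10: Σ corner-gray over 8 cells = 2990  → 20.2546
Σ rows: total corner-gray = 40395  → 273.6401 mm³

273.640


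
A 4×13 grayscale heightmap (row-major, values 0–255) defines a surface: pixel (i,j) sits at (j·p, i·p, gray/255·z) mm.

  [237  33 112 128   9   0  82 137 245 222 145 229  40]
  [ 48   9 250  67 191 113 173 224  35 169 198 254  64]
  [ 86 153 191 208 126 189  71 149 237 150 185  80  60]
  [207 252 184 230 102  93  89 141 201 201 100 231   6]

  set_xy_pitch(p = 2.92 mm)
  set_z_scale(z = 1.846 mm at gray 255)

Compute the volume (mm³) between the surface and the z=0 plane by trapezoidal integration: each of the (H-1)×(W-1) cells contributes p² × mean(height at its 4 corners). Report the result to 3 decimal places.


height_mm = gray/255 × 1.846; cell vol = 2.92² × mean(4 corners)
unit = 2.92² × 1.846 / (4×255) = 0.0154311 mm³ per gray-sum
row 0: Σ corner-gray over 12 cells = 6439  → 99.3609
row 1: Σ corner-gray over 12 cells = 7102  → 109.5918
row 2: Σ corner-gray over 12 cells = 7485  → 115.5019
Σ rows: total corner-gray = 21026  → 324.4546 mm³

324.455


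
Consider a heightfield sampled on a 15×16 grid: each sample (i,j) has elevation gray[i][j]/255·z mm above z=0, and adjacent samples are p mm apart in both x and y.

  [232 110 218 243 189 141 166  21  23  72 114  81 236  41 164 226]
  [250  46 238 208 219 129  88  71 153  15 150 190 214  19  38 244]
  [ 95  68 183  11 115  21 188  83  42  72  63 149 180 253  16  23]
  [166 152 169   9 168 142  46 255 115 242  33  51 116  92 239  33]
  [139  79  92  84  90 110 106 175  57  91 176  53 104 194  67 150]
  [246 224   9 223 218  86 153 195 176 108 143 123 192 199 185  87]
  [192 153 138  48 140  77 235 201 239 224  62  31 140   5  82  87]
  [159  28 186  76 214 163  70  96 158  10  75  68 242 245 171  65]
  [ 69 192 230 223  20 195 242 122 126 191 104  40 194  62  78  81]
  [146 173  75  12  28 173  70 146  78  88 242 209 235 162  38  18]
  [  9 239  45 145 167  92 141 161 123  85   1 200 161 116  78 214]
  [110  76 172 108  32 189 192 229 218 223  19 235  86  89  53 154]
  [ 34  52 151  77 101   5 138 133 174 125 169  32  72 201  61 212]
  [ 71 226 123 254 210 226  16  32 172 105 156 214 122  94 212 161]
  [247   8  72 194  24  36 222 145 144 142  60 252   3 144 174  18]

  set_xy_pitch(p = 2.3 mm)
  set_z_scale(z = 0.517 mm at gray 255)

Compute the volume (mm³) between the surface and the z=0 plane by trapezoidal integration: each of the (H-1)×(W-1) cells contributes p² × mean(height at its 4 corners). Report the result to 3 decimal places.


288.763

height_mm = gray/255 × 0.517; cell vol = 2.3² × mean(4 corners)
unit = 2.3² × 0.517 / (4×255) = 0.0026813 mm³ per gray-sum
row 0: Σ corner-gray over 15 cells = 8146  → 21.8419
row 1: Σ corner-gray over 15 cells = 7056  → 18.9193
row 2: Σ corner-gray over 15 cells = 6863  → 18.4018
row 3: Σ corner-gray over 15 cells = 7102  → 19.0426
row 4: Σ corner-gray over 15 cells = 8046  → 21.5738
row 5: Σ corner-gray over 15 cells = 8630  → 23.1397
row 6: Σ corner-gray over 15 cells = 7657  → 20.5307
row 7: Σ corner-gray over 15 cells = 8016  → 21.4933
row 8: Σ corner-gray over 15 cells = 7810  → 20.9410
row 9: Σ corner-gray over 15 cells = 7353  → 19.7156
row 10: Σ corner-gray over 15 cells = 7837  → 21.0134
row 11: Σ corner-gray over 15 cells = 7334  → 19.6647
row 12: Σ corner-gray over 15 cells = 7784  → 20.8713
row 13: Σ corner-gray over 15 cells = 8061  → 21.6140
Σ rows: total corner-gray = 107695  → 288.7630 mm³


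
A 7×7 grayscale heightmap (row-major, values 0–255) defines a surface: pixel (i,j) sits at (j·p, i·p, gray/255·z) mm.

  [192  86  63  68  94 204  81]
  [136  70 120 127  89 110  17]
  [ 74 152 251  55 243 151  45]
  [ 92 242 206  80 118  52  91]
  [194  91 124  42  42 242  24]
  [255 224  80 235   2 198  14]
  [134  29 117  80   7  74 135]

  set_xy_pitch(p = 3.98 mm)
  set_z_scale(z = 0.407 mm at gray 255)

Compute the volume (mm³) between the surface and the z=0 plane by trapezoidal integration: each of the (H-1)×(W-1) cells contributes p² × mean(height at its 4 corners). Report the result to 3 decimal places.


height_mm = gray/255 × 0.407; cell vol = 3.98² × mean(4 corners)
unit = 3.98² × 0.407 / (4×255) = 0.00632063 mm³ per gray-sum
row 0: Σ corner-gray over 6 cells = 2488  → 15.7257
row 1: Σ corner-gray over 6 cells = 3008  → 19.0125
row 2: Σ corner-gray over 6 cells = 3402  → 21.5028
row 3: Σ corner-gray over 6 cells = 2879  → 18.1971
row 4: Σ corner-gray over 6 cells = 3047  → 19.2590
row 5: Σ corner-gray over 6 cells = 2630  → 16.6233
Σ rows: total corner-gray = 17454  → 110.3203 mm³

110.320


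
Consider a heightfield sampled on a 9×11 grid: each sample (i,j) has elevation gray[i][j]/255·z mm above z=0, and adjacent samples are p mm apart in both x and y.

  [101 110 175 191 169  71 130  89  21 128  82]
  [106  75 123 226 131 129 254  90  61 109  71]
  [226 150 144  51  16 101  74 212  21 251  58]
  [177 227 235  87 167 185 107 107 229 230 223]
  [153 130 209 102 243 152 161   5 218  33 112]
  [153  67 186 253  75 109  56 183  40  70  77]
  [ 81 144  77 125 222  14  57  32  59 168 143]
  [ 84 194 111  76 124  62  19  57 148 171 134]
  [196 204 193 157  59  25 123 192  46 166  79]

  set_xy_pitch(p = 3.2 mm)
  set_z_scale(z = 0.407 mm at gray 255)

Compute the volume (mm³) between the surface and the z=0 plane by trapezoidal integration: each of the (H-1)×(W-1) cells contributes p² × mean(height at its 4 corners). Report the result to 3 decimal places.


height_mm = gray/255 × 0.407; cell vol = 3.2² × mean(4 corners)
unit = 3.2² × 0.407 / (4×255) = 0.00408596 mm³ per gray-sum
row 0: Σ corner-gray over 10 cells = 4924  → 20.1193
row 1: Σ corner-gray over 10 cells = 4897  → 20.0089
row 2: Σ corner-gray over 10 cells = 5872  → 23.9928
row 3: Σ corner-gray over 10 cells = 6319  → 25.8192
row 4: Σ corner-gray over 10 cells = 5079  → 20.7526
row 5: Σ corner-gray over 10 cells = 4328  → 17.6840
row 6: Σ corner-gray over 10 cells = 4162  → 17.0058
row 7: Σ corner-gray over 10 cells = 4747  → 19.3961
Σ rows: total corner-gray = 40328  → 164.7786 mm³

164.779


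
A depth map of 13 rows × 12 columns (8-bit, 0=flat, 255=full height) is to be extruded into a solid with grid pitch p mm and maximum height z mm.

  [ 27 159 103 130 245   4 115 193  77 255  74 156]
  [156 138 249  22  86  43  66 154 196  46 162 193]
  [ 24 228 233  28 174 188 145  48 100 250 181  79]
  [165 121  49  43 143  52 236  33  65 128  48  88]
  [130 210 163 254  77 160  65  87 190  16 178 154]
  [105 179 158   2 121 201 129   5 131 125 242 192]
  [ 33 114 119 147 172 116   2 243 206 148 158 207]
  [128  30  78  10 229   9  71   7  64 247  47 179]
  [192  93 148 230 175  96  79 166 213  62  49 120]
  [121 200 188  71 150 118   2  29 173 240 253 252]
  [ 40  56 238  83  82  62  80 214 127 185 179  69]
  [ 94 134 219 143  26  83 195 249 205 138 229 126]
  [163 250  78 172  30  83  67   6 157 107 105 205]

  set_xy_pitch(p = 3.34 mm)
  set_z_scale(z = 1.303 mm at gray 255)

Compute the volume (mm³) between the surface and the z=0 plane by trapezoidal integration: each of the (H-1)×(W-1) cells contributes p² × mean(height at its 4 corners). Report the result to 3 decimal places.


height_mm = gray/255 × 1.303; cell vol = 3.34² × mean(4 corners)
unit = 3.34² × 1.303 / (4×255) = 0.0142507 mm³ per gray-sum
row 0: Σ corner-gray over 11 cells = 5566  → 79.3196
row 1: Σ corner-gray over 11 cells = 5926  → 84.4498
row 2: Σ corner-gray over 11 cells = 5342  → 76.1274
row 3: Σ corner-gray over 11 cells = 5173  → 73.7190
row 4: Σ corner-gray over 11 cells = 5967  → 85.0341
row 5: Σ corner-gray over 11 cells = 5973  → 85.1196
row 6: Σ corner-gray over 11 cells = 4981  → 70.9829
row 7: Σ corner-gray over 11 cells = 4825  → 68.7598
row 8: Σ corner-gray over 11 cells = 6155  → 87.7133
row 9: Σ corner-gray over 11 cells = 5942  → 84.6779
row 10: Σ corner-gray over 11 cells = 6183  → 88.1123
row 11: Σ corner-gray over 11 cells = 5940  → 84.6493
Σ rows: total corner-gray = 67973  → 968.6650 mm³

968.665


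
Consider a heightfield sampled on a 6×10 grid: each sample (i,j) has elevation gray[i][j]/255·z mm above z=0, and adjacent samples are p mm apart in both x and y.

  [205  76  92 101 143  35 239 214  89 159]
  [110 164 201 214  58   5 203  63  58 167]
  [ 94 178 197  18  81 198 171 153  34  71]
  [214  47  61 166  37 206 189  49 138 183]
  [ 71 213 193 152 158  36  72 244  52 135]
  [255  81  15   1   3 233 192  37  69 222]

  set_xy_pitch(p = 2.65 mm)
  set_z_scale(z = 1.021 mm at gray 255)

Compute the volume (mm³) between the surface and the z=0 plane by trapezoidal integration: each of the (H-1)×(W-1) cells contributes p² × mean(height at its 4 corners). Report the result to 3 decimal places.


156.102

height_mm = gray/255 × 1.021; cell vol = 2.65² × mean(4 corners)
unit = 2.65² × 1.021 / (4×255) = 0.00702938 mm³ per gray-sum
row 0: Σ corner-gray over 9 cells = 4551  → 31.9907
row 1: Σ corner-gray over 9 cells = 4434  → 31.1683
row 2: Σ corner-gray over 9 cells = 4408  → 30.9855
row 3: Σ corner-gray over 9 cells = 4629  → 32.5390
row 4: Σ corner-gray over 9 cells = 4185  → 29.4180
Σ rows: total corner-gray = 22207  → 156.1015 mm³


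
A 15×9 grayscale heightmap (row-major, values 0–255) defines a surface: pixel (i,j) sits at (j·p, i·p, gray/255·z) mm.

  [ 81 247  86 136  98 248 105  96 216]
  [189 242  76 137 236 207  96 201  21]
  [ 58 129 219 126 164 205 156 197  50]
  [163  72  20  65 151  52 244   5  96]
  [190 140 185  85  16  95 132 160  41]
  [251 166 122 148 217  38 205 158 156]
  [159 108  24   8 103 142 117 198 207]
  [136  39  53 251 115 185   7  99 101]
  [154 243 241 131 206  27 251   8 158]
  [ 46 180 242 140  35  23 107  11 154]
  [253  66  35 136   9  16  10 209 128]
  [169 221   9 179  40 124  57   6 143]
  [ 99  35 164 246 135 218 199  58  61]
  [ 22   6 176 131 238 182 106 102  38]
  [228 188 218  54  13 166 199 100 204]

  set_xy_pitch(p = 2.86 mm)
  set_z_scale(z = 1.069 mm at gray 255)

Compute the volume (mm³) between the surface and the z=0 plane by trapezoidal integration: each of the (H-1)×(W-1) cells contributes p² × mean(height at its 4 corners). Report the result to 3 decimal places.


481.940

height_mm = gray/255 × 1.069; cell vol = 2.86² × mean(4 corners)
unit = 2.86² × 1.069 / (4×255) = 0.00857254 mm³ per gray-sum
row 0: Σ corner-gray over 8 cells = 4929  → 42.2541
row 1: Σ corner-gray over 8 cells = 5100  → 43.7200
row 2: Σ corner-gray over 8 cells = 3977  → 34.0930
row 3: Σ corner-gray over 8 cells = 3334  → 28.5809
row 4: Σ corner-gray over 8 cells = 4372  → 37.4792
row 5: Σ corner-gray over 8 cells = 4281  → 36.6991
row 6: Σ corner-gray over 8 cells = 3501  → 30.0125
row 7: Σ corner-gray over 8 cells = 4261  → 36.5276
row 8: Σ corner-gray over 8 cells = 4202  → 36.0218
row 9: Σ corner-gray over 8 cells = 3019  → 25.8805
row 10: Σ corner-gray over 8 cells = 2927  → 25.0918
row 11: Σ corner-gray over 8 cells = 3854  → 33.0386
row 12: Σ corner-gray over 8 cells = 4212  → 36.1075
row 13: Σ corner-gray over 8 cells = 4250  → 36.4333
Σ rows: total corner-gray = 56219  → 481.9397 mm³


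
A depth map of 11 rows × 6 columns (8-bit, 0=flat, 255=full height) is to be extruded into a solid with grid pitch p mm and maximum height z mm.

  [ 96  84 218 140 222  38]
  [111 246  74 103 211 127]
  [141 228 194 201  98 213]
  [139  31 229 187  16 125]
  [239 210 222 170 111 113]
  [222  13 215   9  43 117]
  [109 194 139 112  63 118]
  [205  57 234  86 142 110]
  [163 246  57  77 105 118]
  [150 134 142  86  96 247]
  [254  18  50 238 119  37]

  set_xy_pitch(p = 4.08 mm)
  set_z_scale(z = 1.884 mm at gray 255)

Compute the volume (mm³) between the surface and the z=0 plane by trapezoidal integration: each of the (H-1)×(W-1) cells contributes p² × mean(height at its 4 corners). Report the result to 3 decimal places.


height_mm = gray/255 × 1.884; cell vol = 4.08² × mean(4 corners)
unit = 4.08² × 1.884 / (4×255) = 0.0307469 mm³ per gray-sum
row 0: Σ corner-gray over 5 cells = 2968  → 91.2567
row 1: Σ corner-gray over 5 cells = 3302  → 101.5262
row 2: Σ corner-gray over 5 cells = 2986  → 91.8102
row 3: Σ corner-gray over 5 cells = 2968  → 91.2567
row 4: Σ corner-gray over 5 cells = 2677  → 82.3094
row 5: Σ corner-gray over 5 cells = 2142  → 65.8598
row 6: Σ corner-gray over 5 cells = 2596  → 79.8189
row 7: Σ corner-gray over 5 cells = 2604  → 80.0649
row 8: Σ corner-gray over 5 cells = 2564  → 78.8350
row 9: Σ corner-gray over 5 cells = 2454  → 75.4528
Σ rows: total corner-gray = 27261  → 838.1907 mm³

838.191


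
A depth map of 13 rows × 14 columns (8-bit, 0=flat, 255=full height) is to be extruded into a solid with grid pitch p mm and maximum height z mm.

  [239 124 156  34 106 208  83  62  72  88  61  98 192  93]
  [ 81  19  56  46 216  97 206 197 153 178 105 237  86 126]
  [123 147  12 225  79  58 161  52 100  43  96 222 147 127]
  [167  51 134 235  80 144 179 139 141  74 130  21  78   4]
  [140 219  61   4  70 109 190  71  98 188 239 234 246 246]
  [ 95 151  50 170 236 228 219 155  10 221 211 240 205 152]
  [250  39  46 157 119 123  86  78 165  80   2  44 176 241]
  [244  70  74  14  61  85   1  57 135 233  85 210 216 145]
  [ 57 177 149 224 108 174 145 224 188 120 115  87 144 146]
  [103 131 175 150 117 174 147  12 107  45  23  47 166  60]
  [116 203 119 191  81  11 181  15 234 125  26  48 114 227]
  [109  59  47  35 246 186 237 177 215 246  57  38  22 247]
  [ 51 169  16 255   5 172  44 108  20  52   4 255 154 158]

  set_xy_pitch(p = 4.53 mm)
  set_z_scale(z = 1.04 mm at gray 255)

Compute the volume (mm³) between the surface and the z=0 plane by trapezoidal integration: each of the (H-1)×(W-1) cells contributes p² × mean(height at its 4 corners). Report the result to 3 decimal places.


height_mm = gray/255 × 1.04; cell vol = 4.53² × mean(4 corners)
unit = 4.53² × 1.04 / (4×255) = 0.0209233 mm³ per gray-sum
row 0: Σ corner-gray over 13 cells = 6299  → 131.7957
row 1: Σ corner-gray over 13 cells = 6333  → 132.5071
row 2: Σ corner-gray over 13 cells = 5917  → 123.8030
row 3: Σ corner-gray over 13 cells = 6827  → 142.8432
row 4: Σ corner-gray over 13 cells = 8283  → 173.3075
row 5: Σ corner-gray over 13 cells = 7160  → 149.8106
row 6: Σ corner-gray over 13 cells = 5592  → 117.0029
row 7: Σ corner-gray over 13 cells = 6784  → 141.9435
row 8: Σ corner-gray over 13 cells = 6664  → 139.4327
row 9: Σ corner-gray over 13 cells = 5790  → 121.1457
row 10: Σ corner-gray over 13 cells = 6525  → 136.5243
row 11: Σ corner-gray over 13 cells = 6203  → 129.7870
Σ rows: total corner-gray = 78377  → 1639.9032 mm³

1639.903


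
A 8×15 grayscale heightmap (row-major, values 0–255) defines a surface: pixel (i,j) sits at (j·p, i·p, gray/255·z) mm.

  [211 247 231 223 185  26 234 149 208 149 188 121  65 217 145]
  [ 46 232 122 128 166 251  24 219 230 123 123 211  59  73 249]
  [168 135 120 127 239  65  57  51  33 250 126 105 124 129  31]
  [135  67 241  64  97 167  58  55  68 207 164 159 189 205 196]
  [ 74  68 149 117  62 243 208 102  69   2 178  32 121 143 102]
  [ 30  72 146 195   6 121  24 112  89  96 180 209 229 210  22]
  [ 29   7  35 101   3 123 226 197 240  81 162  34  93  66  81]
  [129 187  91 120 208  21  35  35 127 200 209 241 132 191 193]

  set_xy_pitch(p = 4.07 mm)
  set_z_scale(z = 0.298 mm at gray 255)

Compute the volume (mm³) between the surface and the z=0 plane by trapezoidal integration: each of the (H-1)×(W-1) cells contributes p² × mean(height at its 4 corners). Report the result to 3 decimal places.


height_mm = gray/255 × 0.298; cell vol = 4.07² × mean(4 corners)
unit = 4.07² × 0.298 / (4×255) = 0.00483955 mm³ per gray-sum
row 0: Σ corner-gray over 14 cells = 9059  → 43.8415
row 1: Σ corner-gray over 14 cells = 7538  → 36.4805
row 2: Σ corner-gray over 14 cells = 7134  → 34.5253
row 3: Σ corner-gray over 14 cells = 6977  → 33.7655
row 4: Σ corner-gray over 14 cells = 6594  → 31.9120
row 5: Σ corner-gray over 14 cells = 6276  → 30.3730
row 6: Σ corner-gray over 14 cells = 6762  → 32.7250
Σ rows: total corner-gray = 50340  → 243.6229 mm³

243.623


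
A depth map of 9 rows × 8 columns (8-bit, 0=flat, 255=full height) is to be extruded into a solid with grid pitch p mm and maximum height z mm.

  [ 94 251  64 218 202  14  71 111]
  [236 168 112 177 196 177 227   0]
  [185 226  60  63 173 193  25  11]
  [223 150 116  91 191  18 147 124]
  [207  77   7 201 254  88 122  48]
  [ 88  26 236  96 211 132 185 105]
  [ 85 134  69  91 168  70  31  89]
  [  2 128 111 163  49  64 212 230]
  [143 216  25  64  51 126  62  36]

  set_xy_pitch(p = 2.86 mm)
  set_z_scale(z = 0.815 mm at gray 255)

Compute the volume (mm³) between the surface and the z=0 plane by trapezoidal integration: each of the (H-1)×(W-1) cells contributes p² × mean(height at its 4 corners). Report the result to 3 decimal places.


height_mm = gray/255 × 0.815; cell vol = 2.86² × mean(4 corners)
unit = 2.86² × 0.815 / (4×255) = 0.00653566 mm³ per gray-sum
row 0: Σ corner-gray over 7 cells = 4195  → 27.4171
row 1: Σ corner-gray over 7 cells = 4026  → 26.3126
row 2: Σ corner-gray over 7 cells = 3449  → 22.5415
row 3: Σ corner-gray over 7 cells = 3526  → 23.0447
row 4: Σ corner-gray over 7 cells = 3718  → 24.2996
row 5: Σ corner-gray over 7 cells = 3265  → 21.3389
row 6: Σ corner-gray over 7 cells = 2986  → 19.5155
row 7: Σ corner-gray over 7 cells = 2953  → 19.2998
Σ rows: total corner-gray = 28118  → 183.7697 mm³

183.770


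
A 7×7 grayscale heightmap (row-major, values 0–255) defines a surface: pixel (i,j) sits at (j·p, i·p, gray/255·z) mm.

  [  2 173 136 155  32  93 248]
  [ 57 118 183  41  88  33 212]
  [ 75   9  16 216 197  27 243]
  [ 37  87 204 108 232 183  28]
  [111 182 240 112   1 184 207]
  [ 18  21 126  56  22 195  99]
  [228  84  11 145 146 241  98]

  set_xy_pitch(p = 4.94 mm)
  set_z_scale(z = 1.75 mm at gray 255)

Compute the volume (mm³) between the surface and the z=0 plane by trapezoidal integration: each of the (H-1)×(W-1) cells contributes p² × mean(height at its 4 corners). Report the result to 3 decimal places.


699.462

height_mm = gray/255 × 1.75; cell vol = 4.94² × mean(4 corners)
unit = 4.94² × 1.75 / (4×255) = 0.0418689 mm³ per gray-sum
row 0: Σ corner-gray over 6 cells = 2623  → 109.8222
row 1: Σ corner-gray over 6 cells = 2443  → 102.2858
row 2: Σ corner-gray over 6 cells = 2941  → 123.1365
row 3: Σ corner-gray over 6 cells = 3449  → 144.4059
row 4: Σ corner-gray over 6 cells = 2713  → 113.5904
row 5: Σ corner-gray over 6 cells = 2537  → 106.2215
Σ rows: total corner-gray = 16706  → 699.4622 mm³


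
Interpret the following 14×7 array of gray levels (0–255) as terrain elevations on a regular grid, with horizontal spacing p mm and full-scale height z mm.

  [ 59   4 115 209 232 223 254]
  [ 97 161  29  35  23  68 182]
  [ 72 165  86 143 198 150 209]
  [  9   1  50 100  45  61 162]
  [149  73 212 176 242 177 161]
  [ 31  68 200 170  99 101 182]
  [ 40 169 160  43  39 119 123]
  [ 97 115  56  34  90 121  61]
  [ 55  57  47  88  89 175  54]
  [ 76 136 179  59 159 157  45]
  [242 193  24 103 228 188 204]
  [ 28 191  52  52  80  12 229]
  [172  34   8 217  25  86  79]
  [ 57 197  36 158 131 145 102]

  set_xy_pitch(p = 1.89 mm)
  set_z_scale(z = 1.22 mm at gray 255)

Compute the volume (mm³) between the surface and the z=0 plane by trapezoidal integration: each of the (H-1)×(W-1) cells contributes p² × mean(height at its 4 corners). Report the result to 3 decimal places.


height_mm = gray/255 × 1.22; cell vol = 1.89² × mean(4 corners)
unit = 1.89² × 1.22 / (4×255) = 0.00427251 mm³ per gray-sum
row 0: Σ corner-gray over 6 cells = 2790  → 11.9203
row 1: Σ corner-gray over 6 cells = 2676  → 11.4332
row 2: Σ corner-gray over 6 cells = 2450  → 10.4677
row 3: Σ corner-gray over 6 cells = 2755  → 11.7708
row 4: Σ corner-gray over 6 cells = 3559  → 15.2059
row 5: Σ corner-gray over 6 cells = 2712  → 11.5871
row 6: Σ corner-gray over 6 cells = 2213  → 9.4551
row 7: Σ corner-gray over 6 cells = 2011  → 8.5920
row 8: Σ corner-gray over 6 cells = 2522  → 10.7753
row 9: Σ corner-gray over 6 cells = 3419  → 14.6077
row 10: Σ corner-gray over 6 cells = 2949  → 12.5996
row 11: Σ corner-gray over 6 cells = 2022  → 8.6390
row 12: Σ corner-gray over 6 cells = 2484  → 10.6129
Σ rows: total corner-gray = 34562  → 147.6666 mm³

147.667
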